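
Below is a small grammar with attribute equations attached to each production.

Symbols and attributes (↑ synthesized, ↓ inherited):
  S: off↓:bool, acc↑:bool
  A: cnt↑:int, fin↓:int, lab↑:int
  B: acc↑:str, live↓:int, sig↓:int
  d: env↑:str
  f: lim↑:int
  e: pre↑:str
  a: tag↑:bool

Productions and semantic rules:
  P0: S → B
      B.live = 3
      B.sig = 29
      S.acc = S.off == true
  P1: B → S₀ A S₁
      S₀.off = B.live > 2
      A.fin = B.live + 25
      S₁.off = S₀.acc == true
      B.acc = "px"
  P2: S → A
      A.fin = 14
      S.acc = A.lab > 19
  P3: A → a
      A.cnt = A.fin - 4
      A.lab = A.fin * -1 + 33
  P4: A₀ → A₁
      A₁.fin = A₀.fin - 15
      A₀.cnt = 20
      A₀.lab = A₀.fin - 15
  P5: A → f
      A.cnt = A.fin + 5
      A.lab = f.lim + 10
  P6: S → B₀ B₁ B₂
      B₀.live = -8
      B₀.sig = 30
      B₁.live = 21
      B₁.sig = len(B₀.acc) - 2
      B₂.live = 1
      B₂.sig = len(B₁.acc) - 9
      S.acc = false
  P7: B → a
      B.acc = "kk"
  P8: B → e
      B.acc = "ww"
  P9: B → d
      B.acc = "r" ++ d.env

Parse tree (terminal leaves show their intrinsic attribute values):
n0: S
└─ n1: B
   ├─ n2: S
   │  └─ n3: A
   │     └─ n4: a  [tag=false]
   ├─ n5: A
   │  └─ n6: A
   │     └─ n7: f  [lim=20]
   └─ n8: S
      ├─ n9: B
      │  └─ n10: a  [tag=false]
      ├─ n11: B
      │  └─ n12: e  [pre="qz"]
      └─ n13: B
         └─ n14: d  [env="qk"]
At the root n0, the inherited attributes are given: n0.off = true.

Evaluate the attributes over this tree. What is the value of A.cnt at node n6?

18

1. n0.off = true  [given at root]
2. n1.live = 3  [3]
3. n1.sig = 29  [29]
4. n2.off = true  [B.live > 2]
5. n3.fin = 14  [14]
6. n4.tag = false  [terminal]
7. n3.cnt = 10  [A.fin - 4]
8. n3.lab = 19  [A.fin * -1 + 33]
9. n2.acc = false  [A.lab > 19]
10. n5.fin = 28  [B.live + 25]
11. n6.fin = 13  [A₀.fin - 15]
12. n7.lim = 20  [terminal]
13. n6.cnt = 18  [A.fin + 5]
14. n6.lab = 30  [f.lim + 10]
15. n5.cnt = 20  [20]
16. n5.lab = 13  [A₀.fin - 15]
17. n8.off = false  [S₀.acc == true]
18. n9.live = -8  [-8]
19. n9.sig = 30  [30]
20. n10.tag = false  [terminal]
21. n9.acc = "kk"  ["kk"]
22. n11.live = 21  [21]
23. n11.sig = 0  [len(B₀.acc) - 2]
24. n12.pre = "qz"  [terminal]
25. n11.acc = "ww"  ["ww"]
26. n13.live = 1  [1]
27. n13.sig = -7  [len(B₁.acc) - 9]
28. n14.env = "qk"  [terminal]
29. n13.acc = "rqk"  ["r" ++ d.env]
30. n8.acc = false  [false]
31. n1.acc = "px"  ["px"]
32. n0.acc = true  [S.off == true]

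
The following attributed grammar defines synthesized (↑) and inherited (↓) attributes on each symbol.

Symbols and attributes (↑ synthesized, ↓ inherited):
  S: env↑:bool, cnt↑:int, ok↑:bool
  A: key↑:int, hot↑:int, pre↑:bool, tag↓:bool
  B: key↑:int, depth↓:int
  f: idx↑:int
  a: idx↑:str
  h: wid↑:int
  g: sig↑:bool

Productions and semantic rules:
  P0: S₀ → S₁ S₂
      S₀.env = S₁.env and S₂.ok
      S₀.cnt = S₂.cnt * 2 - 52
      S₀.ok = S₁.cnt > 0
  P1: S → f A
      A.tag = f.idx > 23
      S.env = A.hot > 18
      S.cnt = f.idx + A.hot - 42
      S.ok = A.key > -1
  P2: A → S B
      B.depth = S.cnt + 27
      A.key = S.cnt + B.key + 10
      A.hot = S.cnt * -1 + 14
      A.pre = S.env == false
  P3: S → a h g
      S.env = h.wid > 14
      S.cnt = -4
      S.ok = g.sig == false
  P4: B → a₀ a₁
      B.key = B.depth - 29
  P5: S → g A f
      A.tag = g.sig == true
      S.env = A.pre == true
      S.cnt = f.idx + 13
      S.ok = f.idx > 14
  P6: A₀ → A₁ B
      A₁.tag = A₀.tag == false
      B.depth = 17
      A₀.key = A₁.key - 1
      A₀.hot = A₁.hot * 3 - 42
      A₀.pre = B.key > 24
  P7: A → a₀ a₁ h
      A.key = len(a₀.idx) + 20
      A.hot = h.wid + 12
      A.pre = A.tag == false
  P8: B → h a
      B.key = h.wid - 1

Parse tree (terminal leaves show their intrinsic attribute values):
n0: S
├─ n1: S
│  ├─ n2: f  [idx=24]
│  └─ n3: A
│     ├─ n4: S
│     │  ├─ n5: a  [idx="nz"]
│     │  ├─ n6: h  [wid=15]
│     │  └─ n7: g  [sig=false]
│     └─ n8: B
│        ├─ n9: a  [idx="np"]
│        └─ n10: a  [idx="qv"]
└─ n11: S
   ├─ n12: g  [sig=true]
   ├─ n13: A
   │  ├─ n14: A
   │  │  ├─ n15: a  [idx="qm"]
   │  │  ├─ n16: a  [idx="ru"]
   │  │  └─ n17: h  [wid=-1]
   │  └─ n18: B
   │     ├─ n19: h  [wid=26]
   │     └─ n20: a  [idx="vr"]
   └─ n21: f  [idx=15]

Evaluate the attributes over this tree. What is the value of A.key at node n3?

1. n2.idx = 24  [terminal]
2. n3.tag = true  [f.idx > 23]
3. n5.idx = "nz"  [terminal]
4. n6.wid = 15  [terminal]
5. n7.sig = false  [terminal]
6. n4.env = true  [h.wid > 14]
7. n4.cnt = -4  [-4]
8. n4.ok = true  [g.sig == false]
9. n8.depth = 23  [S.cnt + 27]
10. n9.idx = "np"  [terminal]
11. n10.idx = "qv"  [terminal]
12. n8.key = -6  [B.depth - 29]
13. n3.key = 0  [S.cnt + B.key + 10]
14. n3.hot = 18  [S.cnt * -1 + 14]
15. n3.pre = false  [S.env == false]
16. n1.env = false  [A.hot > 18]
17. n1.cnt = 0  [f.idx + A.hot - 42]
18. n1.ok = true  [A.key > -1]
19. n12.sig = true  [terminal]
20. n13.tag = true  [g.sig == true]
21. n14.tag = false  [A₀.tag == false]
22. n15.idx = "qm"  [terminal]
23. n16.idx = "ru"  [terminal]
24. n17.wid = -1  [terminal]
25. n14.key = 22  [len(a₀.idx) + 20]
26. n14.hot = 11  [h.wid + 12]
27. n14.pre = true  [A.tag == false]
28. n18.depth = 17  [17]
29. n19.wid = 26  [terminal]
30. n20.idx = "vr"  [terminal]
31. n18.key = 25  [h.wid - 1]
32. n13.key = 21  [A₁.key - 1]
33. n13.hot = -9  [A₁.hot * 3 - 42]
34. n13.pre = true  [B.key > 24]
35. n21.idx = 15  [terminal]
36. n11.env = true  [A.pre == true]
37. n11.cnt = 28  [f.idx + 13]
38. n11.ok = true  [f.idx > 14]
39. n0.env = false  [S₁.env and S₂.ok]
40. n0.cnt = 4  [S₂.cnt * 2 - 52]
41. n0.ok = false  [S₁.cnt > 0]

0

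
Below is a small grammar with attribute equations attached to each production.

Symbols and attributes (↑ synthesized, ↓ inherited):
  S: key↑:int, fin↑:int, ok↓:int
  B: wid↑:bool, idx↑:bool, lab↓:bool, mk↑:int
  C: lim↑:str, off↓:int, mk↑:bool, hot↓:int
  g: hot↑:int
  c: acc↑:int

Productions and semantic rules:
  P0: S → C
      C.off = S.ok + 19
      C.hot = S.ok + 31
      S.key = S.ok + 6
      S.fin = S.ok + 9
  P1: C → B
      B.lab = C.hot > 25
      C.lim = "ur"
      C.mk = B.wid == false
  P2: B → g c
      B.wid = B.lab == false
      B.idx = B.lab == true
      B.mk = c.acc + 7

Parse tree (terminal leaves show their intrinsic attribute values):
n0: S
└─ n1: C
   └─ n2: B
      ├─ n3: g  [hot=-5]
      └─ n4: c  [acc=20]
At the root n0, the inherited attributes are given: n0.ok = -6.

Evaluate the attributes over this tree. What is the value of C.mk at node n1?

1. n0.ok = -6  [given at root]
2. n1.off = 13  [S.ok + 19]
3. n1.hot = 25  [S.ok + 31]
4. n2.lab = false  [C.hot > 25]
5. n3.hot = -5  [terminal]
6. n4.acc = 20  [terminal]
7. n2.wid = true  [B.lab == false]
8. n2.idx = false  [B.lab == true]
9. n2.mk = 27  [c.acc + 7]
10. n1.lim = "ur"  ["ur"]
11. n1.mk = false  [B.wid == false]
12. n0.key = 0  [S.ok + 6]
13. n0.fin = 3  [S.ok + 9]

false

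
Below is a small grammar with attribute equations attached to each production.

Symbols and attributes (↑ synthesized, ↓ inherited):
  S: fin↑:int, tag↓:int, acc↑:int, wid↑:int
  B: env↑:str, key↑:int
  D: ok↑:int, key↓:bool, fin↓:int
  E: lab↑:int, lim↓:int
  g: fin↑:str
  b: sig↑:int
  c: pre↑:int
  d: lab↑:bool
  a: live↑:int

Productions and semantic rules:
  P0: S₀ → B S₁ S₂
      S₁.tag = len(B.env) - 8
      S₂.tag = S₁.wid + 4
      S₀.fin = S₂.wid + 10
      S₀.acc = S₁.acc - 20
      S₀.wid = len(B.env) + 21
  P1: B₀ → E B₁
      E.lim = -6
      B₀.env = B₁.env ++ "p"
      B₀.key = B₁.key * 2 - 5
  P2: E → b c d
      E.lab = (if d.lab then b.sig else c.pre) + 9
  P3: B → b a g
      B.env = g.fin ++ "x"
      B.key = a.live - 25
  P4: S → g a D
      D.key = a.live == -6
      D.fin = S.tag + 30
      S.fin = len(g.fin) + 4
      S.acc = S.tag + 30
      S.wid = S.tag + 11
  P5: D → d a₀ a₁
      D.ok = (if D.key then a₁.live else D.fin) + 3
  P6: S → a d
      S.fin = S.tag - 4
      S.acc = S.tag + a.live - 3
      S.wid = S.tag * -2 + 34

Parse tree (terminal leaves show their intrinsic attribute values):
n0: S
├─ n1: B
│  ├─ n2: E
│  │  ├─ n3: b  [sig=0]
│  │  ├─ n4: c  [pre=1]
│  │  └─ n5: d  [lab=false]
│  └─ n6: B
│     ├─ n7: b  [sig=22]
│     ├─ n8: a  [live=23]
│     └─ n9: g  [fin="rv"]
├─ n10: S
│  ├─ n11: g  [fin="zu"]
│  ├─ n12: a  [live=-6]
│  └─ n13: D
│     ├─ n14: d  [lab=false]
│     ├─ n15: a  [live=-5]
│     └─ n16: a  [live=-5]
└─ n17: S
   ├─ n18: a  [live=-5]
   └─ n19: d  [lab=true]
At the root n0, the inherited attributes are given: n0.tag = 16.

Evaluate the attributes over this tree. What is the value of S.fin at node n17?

1. n0.tag = 16  [given at root]
2. n2.lim = -6  [-6]
3. n3.sig = 0  [terminal]
4. n4.pre = 1  [terminal]
5. n5.lab = false  [terminal]
6. n2.lab = 10  [(if d.lab then b.sig else c.pre) + 9]
7. n7.sig = 22  [terminal]
8. n8.live = 23  [terminal]
9. n9.fin = "rv"  [terminal]
10. n6.env = "rvx"  [g.fin ++ "x"]
11. n6.key = -2  [a.live - 25]
12. n1.env = "rvxp"  [B₁.env ++ "p"]
13. n1.key = -9  [B₁.key * 2 - 5]
14. n10.tag = -4  [len(B.env) - 8]
15. n11.fin = "zu"  [terminal]
16. n12.live = -6  [terminal]
17. n13.key = true  [a.live == -6]
18. n13.fin = 26  [S.tag + 30]
19. n14.lab = false  [terminal]
20. n15.live = -5  [terminal]
21. n16.live = -5  [terminal]
22. n13.ok = -2  [(if D.key then a₁.live else D.fin) + 3]
23. n10.fin = 6  [len(g.fin) + 4]
24. n10.acc = 26  [S.tag + 30]
25. n10.wid = 7  [S.tag + 11]
26. n17.tag = 11  [S₁.wid + 4]
27. n18.live = -5  [terminal]
28. n19.lab = true  [terminal]
29. n17.fin = 7  [S.tag - 4]
30. n17.acc = 3  [S.tag + a.live - 3]
31. n17.wid = 12  [S.tag * -2 + 34]
32. n0.fin = 22  [S₂.wid + 10]
33. n0.acc = 6  [S₁.acc - 20]
34. n0.wid = 25  [len(B.env) + 21]

7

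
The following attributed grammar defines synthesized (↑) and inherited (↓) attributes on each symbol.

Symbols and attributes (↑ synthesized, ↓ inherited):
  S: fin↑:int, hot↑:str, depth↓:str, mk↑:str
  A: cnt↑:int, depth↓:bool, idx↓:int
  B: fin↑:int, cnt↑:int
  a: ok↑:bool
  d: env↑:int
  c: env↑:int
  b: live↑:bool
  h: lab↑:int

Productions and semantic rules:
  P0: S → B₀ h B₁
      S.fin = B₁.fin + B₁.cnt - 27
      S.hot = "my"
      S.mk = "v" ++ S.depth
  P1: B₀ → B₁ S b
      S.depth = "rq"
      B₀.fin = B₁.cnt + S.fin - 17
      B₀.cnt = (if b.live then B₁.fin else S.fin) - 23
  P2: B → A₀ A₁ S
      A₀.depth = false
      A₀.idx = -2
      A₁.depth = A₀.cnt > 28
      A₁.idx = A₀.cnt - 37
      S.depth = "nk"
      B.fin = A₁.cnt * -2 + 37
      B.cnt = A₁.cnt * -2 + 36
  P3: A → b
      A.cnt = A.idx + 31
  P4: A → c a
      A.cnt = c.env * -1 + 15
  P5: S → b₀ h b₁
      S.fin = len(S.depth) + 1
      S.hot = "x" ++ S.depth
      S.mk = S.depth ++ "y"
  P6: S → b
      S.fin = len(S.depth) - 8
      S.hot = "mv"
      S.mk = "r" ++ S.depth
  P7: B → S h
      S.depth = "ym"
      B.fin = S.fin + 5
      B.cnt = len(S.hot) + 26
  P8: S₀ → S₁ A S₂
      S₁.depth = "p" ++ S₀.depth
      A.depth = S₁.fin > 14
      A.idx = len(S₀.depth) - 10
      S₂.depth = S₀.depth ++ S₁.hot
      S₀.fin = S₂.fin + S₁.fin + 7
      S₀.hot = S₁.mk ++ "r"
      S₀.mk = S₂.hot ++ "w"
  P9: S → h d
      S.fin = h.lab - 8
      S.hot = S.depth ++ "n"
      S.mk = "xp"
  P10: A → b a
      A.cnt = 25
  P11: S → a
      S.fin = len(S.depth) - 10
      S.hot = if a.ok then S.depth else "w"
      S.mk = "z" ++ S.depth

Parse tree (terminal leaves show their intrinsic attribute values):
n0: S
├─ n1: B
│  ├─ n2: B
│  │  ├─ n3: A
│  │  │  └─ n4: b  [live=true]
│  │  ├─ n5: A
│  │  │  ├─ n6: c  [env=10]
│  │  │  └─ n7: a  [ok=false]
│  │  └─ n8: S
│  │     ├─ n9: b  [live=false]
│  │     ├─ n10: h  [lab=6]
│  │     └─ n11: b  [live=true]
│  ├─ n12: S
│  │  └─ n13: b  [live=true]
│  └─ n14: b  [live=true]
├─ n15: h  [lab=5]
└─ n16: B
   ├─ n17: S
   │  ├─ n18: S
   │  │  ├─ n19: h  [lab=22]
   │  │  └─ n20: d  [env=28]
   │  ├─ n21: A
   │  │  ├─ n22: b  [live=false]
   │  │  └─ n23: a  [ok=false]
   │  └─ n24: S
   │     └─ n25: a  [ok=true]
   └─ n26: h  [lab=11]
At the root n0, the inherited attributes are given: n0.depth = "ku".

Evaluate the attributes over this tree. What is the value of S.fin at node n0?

1. n0.depth = "ku"  [given at root]
2. n3.depth = false  [false]
3. n3.idx = -2  [-2]
4. n4.live = true  [terminal]
5. n3.cnt = 29  [A.idx + 31]
6. n5.depth = true  [A₀.cnt > 28]
7. n5.idx = -8  [A₀.cnt - 37]
8. n6.env = 10  [terminal]
9. n7.ok = false  [terminal]
10. n5.cnt = 5  [c.env * -1 + 15]
11. n8.depth = "nk"  ["nk"]
12. n9.live = false  [terminal]
13. n10.lab = 6  [terminal]
14. n11.live = true  [terminal]
15. n8.fin = 3  [len(S.depth) + 1]
16. n8.hot = "xnk"  ["x" ++ S.depth]
17. n8.mk = "nky"  [S.depth ++ "y"]
18. n2.fin = 27  [A₁.cnt * -2 + 37]
19. n2.cnt = 26  [A₁.cnt * -2 + 36]
20. n12.depth = "rq"  ["rq"]
21. n13.live = true  [terminal]
22. n12.fin = -6  [len(S.depth) - 8]
23. n12.hot = "mv"  ["mv"]
24. n12.mk = "rrq"  ["r" ++ S.depth]
25. n14.live = true  [terminal]
26. n1.fin = 3  [B₁.cnt + S.fin - 17]
27. n1.cnt = 4  [(if b.live then B₁.fin else S.fin) - 23]
28. n15.lab = 5  [terminal]
29. n17.depth = "ym"  ["ym"]
30. n18.depth = "pym"  ["p" ++ S₀.depth]
31. n19.lab = 22  [terminal]
32. n20.env = 28  [terminal]
33. n18.fin = 14  [h.lab - 8]
34. n18.hot = "pymn"  [S.depth ++ "n"]
35. n18.mk = "xp"  ["xp"]
36. n21.depth = false  [S₁.fin > 14]
37. n21.idx = -8  [len(S₀.depth) - 10]
38. n22.live = false  [terminal]
39. n23.ok = false  [terminal]
40. n21.cnt = 25  [25]
41. n24.depth = "ympymn"  [S₀.depth ++ S₁.hot]
42. n25.ok = true  [terminal]
43. n24.fin = -4  [len(S.depth) - 10]
44. n24.hot = "ympymn"  [if a.ok then S.depth else "w"]
45. n24.mk = "zympymn"  ["z" ++ S.depth]
46. n17.fin = 17  [S₂.fin + S₁.fin + 7]
47. n17.hot = "xpr"  [S₁.mk ++ "r"]
48. n17.mk = "ympymnw"  [S₂.hot ++ "w"]
49. n26.lab = 11  [terminal]
50. n16.fin = 22  [S.fin + 5]
51. n16.cnt = 29  [len(S.hot) + 26]
52. n0.fin = 24  [B₁.fin + B₁.cnt - 27]
53. n0.hot = "my"  ["my"]
54. n0.mk = "vku"  ["v" ++ S.depth]

24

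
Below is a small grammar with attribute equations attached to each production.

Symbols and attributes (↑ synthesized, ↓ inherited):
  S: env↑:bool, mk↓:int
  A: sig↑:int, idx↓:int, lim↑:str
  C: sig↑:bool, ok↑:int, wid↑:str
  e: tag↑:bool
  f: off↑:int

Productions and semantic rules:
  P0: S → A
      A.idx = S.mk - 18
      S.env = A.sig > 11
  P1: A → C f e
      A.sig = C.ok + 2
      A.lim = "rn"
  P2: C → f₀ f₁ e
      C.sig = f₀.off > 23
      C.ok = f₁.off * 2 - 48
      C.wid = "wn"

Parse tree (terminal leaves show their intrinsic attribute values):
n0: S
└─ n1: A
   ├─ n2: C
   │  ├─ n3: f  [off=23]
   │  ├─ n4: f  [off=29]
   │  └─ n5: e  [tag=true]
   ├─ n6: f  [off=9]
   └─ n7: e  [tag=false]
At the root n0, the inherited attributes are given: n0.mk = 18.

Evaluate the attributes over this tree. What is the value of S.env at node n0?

true

1. n0.mk = 18  [given at root]
2. n1.idx = 0  [S.mk - 18]
3. n3.off = 23  [terminal]
4. n4.off = 29  [terminal]
5. n5.tag = true  [terminal]
6. n2.sig = false  [f₀.off > 23]
7. n2.ok = 10  [f₁.off * 2 - 48]
8. n2.wid = "wn"  ["wn"]
9. n6.off = 9  [terminal]
10. n7.tag = false  [terminal]
11. n1.sig = 12  [C.ok + 2]
12. n1.lim = "rn"  ["rn"]
13. n0.env = true  [A.sig > 11]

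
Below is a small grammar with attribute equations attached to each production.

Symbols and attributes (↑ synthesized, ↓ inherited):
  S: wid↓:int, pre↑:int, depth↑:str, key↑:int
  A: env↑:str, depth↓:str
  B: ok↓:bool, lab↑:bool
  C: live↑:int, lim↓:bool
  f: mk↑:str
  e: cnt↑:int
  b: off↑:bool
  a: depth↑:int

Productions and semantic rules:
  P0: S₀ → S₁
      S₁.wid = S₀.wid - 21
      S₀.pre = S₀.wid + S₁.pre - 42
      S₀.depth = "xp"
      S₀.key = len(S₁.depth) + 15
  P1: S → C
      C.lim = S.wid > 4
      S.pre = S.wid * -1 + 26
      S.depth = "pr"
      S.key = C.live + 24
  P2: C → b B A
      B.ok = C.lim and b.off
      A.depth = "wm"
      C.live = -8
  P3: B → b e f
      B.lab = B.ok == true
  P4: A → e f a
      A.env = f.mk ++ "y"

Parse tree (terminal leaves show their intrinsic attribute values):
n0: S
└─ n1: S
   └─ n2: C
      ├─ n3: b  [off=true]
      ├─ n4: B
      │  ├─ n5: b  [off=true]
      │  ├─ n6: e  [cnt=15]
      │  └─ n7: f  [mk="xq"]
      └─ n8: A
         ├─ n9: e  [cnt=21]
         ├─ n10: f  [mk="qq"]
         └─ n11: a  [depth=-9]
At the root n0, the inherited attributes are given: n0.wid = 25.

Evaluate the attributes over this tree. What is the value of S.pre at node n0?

5

1. n0.wid = 25  [given at root]
2. n1.wid = 4  [S₀.wid - 21]
3. n2.lim = false  [S.wid > 4]
4. n3.off = true  [terminal]
5. n4.ok = false  [C.lim and b.off]
6. n5.off = true  [terminal]
7. n6.cnt = 15  [terminal]
8. n7.mk = "xq"  [terminal]
9. n4.lab = false  [B.ok == true]
10. n8.depth = "wm"  ["wm"]
11. n9.cnt = 21  [terminal]
12. n10.mk = "qq"  [terminal]
13. n11.depth = -9  [terminal]
14. n8.env = "qqy"  [f.mk ++ "y"]
15. n2.live = -8  [-8]
16. n1.pre = 22  [S.wid * -1 + 26]
17. n1.depth = "pr"  ["pr"]
18. n1.key = 16  [C.live + 24]
19. n0.pre = 5  [S₀.wid + S₁.pre - 42]
20. n0.depth = "xp"  ["xp"]
21. n0.key = 17  [len(S₁.depth) + 15]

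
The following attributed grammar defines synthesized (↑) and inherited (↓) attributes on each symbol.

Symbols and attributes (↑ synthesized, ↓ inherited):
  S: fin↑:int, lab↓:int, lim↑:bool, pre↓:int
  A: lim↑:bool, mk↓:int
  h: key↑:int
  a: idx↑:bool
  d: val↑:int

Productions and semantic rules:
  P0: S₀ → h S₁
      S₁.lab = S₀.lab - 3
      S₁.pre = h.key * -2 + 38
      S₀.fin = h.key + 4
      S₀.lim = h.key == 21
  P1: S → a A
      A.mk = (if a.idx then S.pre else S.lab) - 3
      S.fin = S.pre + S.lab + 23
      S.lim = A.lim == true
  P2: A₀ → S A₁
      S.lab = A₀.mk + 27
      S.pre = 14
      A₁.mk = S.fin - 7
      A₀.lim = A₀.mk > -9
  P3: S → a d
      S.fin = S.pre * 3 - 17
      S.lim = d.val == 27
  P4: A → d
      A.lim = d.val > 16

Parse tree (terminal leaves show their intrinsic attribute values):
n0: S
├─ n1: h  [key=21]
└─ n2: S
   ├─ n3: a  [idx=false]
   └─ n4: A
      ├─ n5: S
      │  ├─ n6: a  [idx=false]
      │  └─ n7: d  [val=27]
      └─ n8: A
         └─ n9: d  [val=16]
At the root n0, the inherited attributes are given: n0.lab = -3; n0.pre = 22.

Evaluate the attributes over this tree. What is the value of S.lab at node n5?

1. n0.lab = -3  [given at root]
2. n0.pre = 22  [given at root]
3. n1.key = 21  [terminal]
4. n2.lab = -6  [S₀.lab - 3]
5. n2.pre = -4  [h.key * -2 + 38]
6. n3.idx = false  [terminal]
7. n4.mk = -9  [(if a.idx then S.pre else S.lab) - 3]
8. n5.lab = 18  [A₀.mk + 27]
9. n5.pre = 14  [14]
10. n6.idx = false  [terminal]
11. n7.val = 27  [terminal]
12. n5.fin = 25  [S.pre * 3 - 17]
13. n5.lim = true  [d.val == 27]
14. n8.mk = 18  [S.fin - 7]
15. n9.val = 16  [terminal]
16. n8.lim = false  [d.val > 16]
17. n4.lim = false  [A₀.mk > -9]
18. n2.fin = 13  [S.pre + S.lab + 23]
19. n2.lim = false  [A.lim == true]
20. n0.fin = 25  [h.key + 4]
21. n0.lim = true  [h.key == 21]

18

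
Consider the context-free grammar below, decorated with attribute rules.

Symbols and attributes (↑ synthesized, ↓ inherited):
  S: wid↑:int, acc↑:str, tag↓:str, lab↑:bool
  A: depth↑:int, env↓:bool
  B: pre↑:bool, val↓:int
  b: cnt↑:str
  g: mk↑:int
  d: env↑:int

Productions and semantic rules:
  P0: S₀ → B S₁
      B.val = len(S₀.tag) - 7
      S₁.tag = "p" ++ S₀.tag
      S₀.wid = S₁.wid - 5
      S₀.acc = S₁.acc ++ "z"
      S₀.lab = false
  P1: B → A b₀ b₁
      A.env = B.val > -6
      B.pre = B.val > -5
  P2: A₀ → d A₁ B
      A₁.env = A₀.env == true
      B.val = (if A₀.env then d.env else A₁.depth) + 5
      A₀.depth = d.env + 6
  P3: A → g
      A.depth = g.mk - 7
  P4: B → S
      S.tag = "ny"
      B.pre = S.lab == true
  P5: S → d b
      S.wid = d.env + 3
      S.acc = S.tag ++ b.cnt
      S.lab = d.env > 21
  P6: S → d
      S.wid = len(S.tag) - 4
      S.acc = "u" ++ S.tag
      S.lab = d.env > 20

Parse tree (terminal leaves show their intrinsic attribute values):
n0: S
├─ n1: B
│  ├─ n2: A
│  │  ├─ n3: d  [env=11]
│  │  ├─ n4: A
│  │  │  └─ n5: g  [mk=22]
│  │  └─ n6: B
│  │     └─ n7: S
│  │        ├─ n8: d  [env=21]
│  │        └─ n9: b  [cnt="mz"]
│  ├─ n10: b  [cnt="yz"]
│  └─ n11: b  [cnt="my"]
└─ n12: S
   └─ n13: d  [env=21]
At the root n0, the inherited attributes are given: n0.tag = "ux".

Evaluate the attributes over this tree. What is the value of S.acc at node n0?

"upuxz"

1. n0.tag = "ux"  [given at root]
2. n1.val = -5  [len(S₀.tag) - 7]
3. n2.env = true  [B.val > -6]
4. n3.env = 11  [terminal]
5. n4.env = true  [A₀.env == true]
6. n5.mk = 22  [terminal]
7. n4.depth = 15  [g.mk - 7]
8. n6.val = 16  [(if A₀.env then d.env else A₁.depth) + 5]
9. n7.tag = "ny"  ["ny"]
10. n8.env = 21  [terminal]
11. n9.cnt = "mz"  [terminal]
12. n7.wid = 24  [d.env + 3]
13. n7.acc = "nymz"  [S.tag ++ b.cnt]
14. n7.lab = false  [d.env > 21]
15. n6.pre = false  [S.lab == true]
16. n2.depth = 17  [d.env + 6]
17. n10.cnt = "yz"  [terminal]
18. n11.cnt = "my"  [terminal]
19. n1.pre = false  [B.val > -5]
20. n12.tag = "pux"  ["p" ++ S₀.tag]
21. n13.env = 21  [terminal]
22. n12.wid = -1  [len(S.tag) - 4]
23. n12.acc = "upux"  ["u" ++ S.tag]
24. n12.lab = true  [d.env > 20]
25. n0.wid = -6  [S₁.wid - 5]
26. n0.acc = "upuxz"  [S₁.acc ++ "z"]
27. n0.lab = false  [false]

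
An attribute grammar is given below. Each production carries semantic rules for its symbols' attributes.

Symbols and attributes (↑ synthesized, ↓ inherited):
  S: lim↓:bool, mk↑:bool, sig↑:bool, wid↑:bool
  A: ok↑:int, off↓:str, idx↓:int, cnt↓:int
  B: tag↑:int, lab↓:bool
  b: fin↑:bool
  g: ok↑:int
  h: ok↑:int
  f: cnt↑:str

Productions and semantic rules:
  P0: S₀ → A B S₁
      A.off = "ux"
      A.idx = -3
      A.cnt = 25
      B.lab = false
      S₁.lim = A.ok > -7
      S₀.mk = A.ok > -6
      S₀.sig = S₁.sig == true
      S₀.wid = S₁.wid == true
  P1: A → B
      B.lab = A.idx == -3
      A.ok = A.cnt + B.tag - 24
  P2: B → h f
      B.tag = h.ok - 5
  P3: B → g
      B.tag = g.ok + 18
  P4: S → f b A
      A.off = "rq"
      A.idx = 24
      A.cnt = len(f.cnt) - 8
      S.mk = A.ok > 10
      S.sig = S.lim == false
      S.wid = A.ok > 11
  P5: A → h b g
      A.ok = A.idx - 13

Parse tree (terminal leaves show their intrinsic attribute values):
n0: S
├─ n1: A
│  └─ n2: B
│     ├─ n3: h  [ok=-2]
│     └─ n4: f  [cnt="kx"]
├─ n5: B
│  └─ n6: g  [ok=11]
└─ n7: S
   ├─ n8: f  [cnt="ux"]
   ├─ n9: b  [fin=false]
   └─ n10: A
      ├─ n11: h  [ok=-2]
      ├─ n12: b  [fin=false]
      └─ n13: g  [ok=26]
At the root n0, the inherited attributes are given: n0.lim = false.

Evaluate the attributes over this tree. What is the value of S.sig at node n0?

false

1. n0.lim = false  [given at root]
2. n1.off = "ux"  ["ux"]
3. n1.idx = -3  [-3]
4. n1.cnt = 25  [25]
5. n2.lab = true  [A.idx == -3]
6. n3.ok = -2  [terminal]
7. n4.cnt = "kx"  [terminal]
8. n2.tag = -7  [h.ok - 5]
9. n1.ok = -6  [A.cnt + B.tag - 24]
10. n5.lab = false  [false]
11. n6.ok = 11  [terminal]
12. n5.tag = 29  [g.ok + 18]
13. n7.lim = true  [A.ok > -7]
14. n8.cnt = "ux"  [terminal]
15. n9.fin = false  [terminal]
16. n10.off = "rq"  ["rq"]
17. n10.idx = 24  [24]
18. n10.cnt = -6  [len(f.cnt) - 8]
19. n11.ok = -2  [terminal]
20. n12.fin = false  [terminal]
21. n13.ok = 26  [terminal]
22. n10.ok = 11  [A.idx - 13]
23. n7.mk = true  [A.ok > 10]
24. n7.sig = false  [S.lim == false]
25. n7.wid = false  [A.ok > 11]
26. n0.mk = false  [A.ok > -6]
27. n0.sig = false  [S₁.sig == true]
28. n0.wid = false  [S₁.wid == true]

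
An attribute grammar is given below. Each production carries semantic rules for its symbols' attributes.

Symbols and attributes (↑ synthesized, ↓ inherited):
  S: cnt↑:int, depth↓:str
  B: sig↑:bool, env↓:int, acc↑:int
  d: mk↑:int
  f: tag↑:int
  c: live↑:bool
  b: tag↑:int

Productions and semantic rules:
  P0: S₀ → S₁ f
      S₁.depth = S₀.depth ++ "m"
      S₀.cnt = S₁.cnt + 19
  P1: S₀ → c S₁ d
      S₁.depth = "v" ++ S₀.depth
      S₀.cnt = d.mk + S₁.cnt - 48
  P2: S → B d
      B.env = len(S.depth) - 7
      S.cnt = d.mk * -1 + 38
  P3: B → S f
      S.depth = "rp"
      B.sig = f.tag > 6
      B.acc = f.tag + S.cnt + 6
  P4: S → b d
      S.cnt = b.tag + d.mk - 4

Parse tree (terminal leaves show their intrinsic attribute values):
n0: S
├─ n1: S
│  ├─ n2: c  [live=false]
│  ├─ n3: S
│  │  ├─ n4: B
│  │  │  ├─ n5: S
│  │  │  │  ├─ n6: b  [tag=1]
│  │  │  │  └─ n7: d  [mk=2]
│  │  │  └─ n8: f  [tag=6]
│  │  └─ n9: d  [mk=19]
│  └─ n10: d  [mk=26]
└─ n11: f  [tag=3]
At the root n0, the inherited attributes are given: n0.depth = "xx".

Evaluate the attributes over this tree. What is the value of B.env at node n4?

-3

1. n0.depth = "xx"  [given at root]
2. n1.depth = "xxm"  [S₀.depth ++ "m"]
3. n2.live = false  [terminal]
4. n3.depth = "vxxm"  ["v" ++ S₀.depth]
5. n4.env = -3  [len(S.depth) - 7]
6. n5.depth = "rp"  ["rp"]
7. n6.tag = 1  [terminal]
8. n7.mk = 2  [terminal]
9. n5.cnt = -1  [b.tag + d.mk - 4]
10. n8.tag = 6  [terminal]
11. n4.sig = false  [f.tag > 6]
12. n4.acc = 11  [f.tag + S.cnt + 6]
13. n9.mk = 19  [terminal]
14. n3.cnt = 19  [d.mk * -1 + 38]
15. n10.mk = 26  [terminal]
16. n1.cnt = -3  [d.mk + S₁.cnt - 48]
17. n11.tag = 3  [terminal]
18. n0.cnt = 16  [S₁.cnt + 19]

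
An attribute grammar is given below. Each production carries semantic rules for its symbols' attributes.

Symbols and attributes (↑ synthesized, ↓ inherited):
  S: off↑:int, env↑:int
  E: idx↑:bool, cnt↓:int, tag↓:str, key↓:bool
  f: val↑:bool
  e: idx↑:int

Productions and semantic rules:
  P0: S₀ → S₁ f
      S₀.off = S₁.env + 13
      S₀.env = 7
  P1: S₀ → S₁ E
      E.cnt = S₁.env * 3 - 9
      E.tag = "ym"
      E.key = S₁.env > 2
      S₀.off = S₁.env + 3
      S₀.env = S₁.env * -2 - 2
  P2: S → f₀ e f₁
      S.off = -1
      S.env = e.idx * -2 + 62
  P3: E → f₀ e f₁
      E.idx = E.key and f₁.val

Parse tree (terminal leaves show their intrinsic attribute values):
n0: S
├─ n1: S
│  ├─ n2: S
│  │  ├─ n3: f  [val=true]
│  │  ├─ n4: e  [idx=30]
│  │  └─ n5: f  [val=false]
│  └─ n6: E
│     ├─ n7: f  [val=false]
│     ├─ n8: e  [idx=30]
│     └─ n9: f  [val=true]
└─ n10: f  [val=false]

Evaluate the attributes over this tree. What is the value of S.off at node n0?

1. n3.val = true  [terminal]
2. n4.idx = 30  [terminal]
3. n5.val = false  [terminal]
4. n2.off = -1  [-1]
5. n2.env = 2  [e.idx * -2 + 62]
6. n6.cnt = -3  [S₁.env * 3 - 9]
7. n6.tag = "ym"  ["ym"]
8. n6.key = false  [S₁.env > 2]
9. n7.val = false  [terminal]
10. n8.idx = 30  [terminal]
11. n9.val = true  [terminal]
12. n6.idx = false  [E.key and f₁.val]
13. n1.off = 5  [S₁.env + 3]
14. n1.env = -6  [S₁.env * -2 - 2]
15. n10.val = false  [terminal]
16. n0.off = 7  [S₁.env + 13]
17. n0.env = 7  [7]

7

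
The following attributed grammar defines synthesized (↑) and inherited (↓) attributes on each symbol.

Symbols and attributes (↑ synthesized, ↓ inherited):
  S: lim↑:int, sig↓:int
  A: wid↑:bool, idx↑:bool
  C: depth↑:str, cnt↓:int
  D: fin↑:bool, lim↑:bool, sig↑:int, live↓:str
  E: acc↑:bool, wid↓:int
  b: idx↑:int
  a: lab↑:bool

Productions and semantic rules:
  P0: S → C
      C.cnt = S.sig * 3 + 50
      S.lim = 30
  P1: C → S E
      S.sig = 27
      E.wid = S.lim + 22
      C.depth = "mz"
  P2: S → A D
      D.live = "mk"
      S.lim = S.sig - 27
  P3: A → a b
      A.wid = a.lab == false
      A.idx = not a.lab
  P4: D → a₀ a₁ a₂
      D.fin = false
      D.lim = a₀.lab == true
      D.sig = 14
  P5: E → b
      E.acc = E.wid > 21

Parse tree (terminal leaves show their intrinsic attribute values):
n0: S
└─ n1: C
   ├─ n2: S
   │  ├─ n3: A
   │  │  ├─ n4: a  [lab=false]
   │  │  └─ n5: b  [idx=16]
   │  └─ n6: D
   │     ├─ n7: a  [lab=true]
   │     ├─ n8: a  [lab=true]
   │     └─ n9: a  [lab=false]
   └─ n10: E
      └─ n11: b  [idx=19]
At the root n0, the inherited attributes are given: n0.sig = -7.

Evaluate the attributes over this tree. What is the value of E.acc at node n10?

true

1. n0.sig = -7  [given at root]
2. n1.cnt = 29  [S.sig * 3 + 50]
3. n2.sig = 27  [27]
4. n4.lab = false  [terminal]
5. n5.idx = 16  [terminal]
6. n3.wid = true  [a.lab == false]
7. n3.idx = true  [not a.lab]
8. n6.live = "mk"  ["mk"]
9. n7.lab = true  [terminal]
10. n8.lab = true  [terminal]
11. n9.lab = false  [terminal]
12. n6.fin = false  [false]
13. n6.lim = true  [a₀.lab == true]
14. n6.sig = 14  [14]
15. n2.lim = 0  [S.sig - 27]
16. n10.wid = 22  [S.lim + 22]
17. n11.idx = 19  [terminal]
18. n10.acc = true  [E.wid > 21]
19. n1.depth = "mz"  ["mz"]
20. n0.lim = 30  [30]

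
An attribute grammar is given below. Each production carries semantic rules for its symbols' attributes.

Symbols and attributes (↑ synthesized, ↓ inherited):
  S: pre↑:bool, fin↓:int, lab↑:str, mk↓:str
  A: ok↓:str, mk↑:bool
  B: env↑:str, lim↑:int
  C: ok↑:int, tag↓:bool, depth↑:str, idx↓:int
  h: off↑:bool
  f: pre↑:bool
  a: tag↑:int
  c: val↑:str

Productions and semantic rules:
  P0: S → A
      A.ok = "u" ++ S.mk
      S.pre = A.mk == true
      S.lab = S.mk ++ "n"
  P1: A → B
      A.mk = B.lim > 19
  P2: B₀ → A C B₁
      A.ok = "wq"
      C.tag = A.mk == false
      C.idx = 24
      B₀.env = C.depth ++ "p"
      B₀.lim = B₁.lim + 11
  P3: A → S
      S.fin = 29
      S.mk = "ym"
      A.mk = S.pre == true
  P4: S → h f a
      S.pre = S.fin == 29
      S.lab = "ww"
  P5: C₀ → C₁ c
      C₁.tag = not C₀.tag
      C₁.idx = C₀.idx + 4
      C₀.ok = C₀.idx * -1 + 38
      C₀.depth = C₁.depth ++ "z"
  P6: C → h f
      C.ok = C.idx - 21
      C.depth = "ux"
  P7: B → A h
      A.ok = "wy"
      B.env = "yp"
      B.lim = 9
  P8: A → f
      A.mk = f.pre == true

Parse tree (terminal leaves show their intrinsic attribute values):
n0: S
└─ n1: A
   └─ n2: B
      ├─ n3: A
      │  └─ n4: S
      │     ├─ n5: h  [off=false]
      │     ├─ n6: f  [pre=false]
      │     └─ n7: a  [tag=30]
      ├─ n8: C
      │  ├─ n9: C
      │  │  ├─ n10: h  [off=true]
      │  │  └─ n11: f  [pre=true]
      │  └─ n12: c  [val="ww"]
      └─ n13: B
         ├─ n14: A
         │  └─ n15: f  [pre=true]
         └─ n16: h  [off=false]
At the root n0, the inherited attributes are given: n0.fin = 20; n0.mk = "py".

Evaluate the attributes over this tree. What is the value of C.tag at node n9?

true

1. n0.fin = 20  [given at root]
2. n0.mk = "py"  [given at root]
3. n1.ok = "upy"  ["u" ++ S.mk]
4. n3.ok = "wq"  ["wq"]
5. n4.fin = 29  [29]
6. n4.mk = "ym"  ["ym"]
7. n5.off = false  [terminal]
8. n6.pre = false  [terminal]
9. n7.tag = 30  [terminal]
10. n4.pre = true  [S.fin == 29]
11. n4.lab = "ww"  ["ww"]
12. n3.mk = true  [S.pre == true]
13. n8.tag = false  [A.mk == false]
14. n8.idx = 24  [24]
15. n9.tag = true  [not C₀.tag]
16. n9.idx = 28  [C₀.idx + 4]
17. n10.off = true  [terminal]
18. n11.pre = true  [terminal]
19. n9.ok = 7  [C.idx - 21]
20. n9.depth = "ux"  ["ux"]
21. n12.val = "ww"  [terminal]
22. n8.ok = 14  [C₀.idx * -1 + 38]
23. n8.depth = "uxz"  [C₁.depth ++ "z"]
24. n14.ok = "wy"  ["wy"]
25. n15.pre = true  [terminal]
26. n14.mk = true  [f.pre == true]
27. n16.off = false  [terminal]
28. n13.env = "yp"  ["yp"]
29. n13.lim = 9  [9]
30. n2.env = "uxzp"  [C.depth ++ "p"]
31. n2.lim = 20  [B₁.lim + 11]
32. n1.mk = true  [B.lim > 19]
33. n0.pre = true  [A.mk == true]
34. n0.lab = "pyn"  [S.mk ++ "n"]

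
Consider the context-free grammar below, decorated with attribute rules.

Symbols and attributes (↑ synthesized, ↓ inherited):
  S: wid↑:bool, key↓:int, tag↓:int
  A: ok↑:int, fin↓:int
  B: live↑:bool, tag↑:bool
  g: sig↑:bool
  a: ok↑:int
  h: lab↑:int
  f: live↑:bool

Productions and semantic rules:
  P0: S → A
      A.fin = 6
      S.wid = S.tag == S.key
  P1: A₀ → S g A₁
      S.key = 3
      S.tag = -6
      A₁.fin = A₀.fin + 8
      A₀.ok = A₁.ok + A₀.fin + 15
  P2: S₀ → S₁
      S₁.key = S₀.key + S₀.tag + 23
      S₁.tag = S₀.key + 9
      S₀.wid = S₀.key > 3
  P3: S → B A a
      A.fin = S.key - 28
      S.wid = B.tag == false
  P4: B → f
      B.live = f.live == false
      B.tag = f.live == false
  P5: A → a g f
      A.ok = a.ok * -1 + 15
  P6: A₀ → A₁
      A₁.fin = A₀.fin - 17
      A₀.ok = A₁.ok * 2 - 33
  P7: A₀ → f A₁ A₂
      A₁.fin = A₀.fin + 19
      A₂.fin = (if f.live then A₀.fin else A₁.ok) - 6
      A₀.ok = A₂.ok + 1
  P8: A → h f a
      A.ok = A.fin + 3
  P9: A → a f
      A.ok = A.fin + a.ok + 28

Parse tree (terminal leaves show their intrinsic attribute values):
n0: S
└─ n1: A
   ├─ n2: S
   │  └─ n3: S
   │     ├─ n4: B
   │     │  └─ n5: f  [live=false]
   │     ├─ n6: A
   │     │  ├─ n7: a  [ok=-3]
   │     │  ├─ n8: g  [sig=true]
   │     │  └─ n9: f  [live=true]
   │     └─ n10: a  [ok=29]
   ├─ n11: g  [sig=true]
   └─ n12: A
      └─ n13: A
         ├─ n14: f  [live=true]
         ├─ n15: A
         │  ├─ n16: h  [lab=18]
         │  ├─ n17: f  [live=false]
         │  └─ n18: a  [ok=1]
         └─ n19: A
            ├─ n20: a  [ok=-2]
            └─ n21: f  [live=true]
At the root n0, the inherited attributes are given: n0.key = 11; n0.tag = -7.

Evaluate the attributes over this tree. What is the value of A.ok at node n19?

1. n0.key = 11  [given at root]
2. n0.tag = -7  [given at root]
3. n1.fin = 6  [6]
4. n2.key = 3  [3]
5. n2.tag = -6  [-6]
6. n3.key = 20  [S₀.key + S₀.tag + 23]
7. n3.tag = 12  [S₀.key + 9]
8. n5.live = false  [terminal]
9. n4.live = true  [f.live == false]
10. n4.tag = true  [f.live == false]
11. n6.fin = -8  [S.key - 28]
12. n7.ok = -3  [terminal]
13. n8.sig = true  [terminal]
14. n9.live = true  [terminal]
15. n6.ok = 18  [a.ok * -1 + 15]
16. n10.ok = 29  [terminal]
17. n3.wid = false  [B.tag == false]
18. n2.wid = false  [S₀.key > 3]
19. n11.sig = true  [terminal]
20. n12.fin = 14  [A₀.fin + 8]
21. n13.fin = -3  [A₀.fin - 17]
22. n14.live = true  [terminal]
23. n15.fin = 16  [A₀.fin + 19]
24. n16.lab = 18  [terminal]
25. n17.live = false  [terminal]
26. n18.ok = 1  [terminal]
27. n15.ok = 19  [A.fin + 3]
28. n19.fin = -9  [(if f.live then A₀.fin else A₁.ok) - 6]
29. n20.ok = -2  [terminal]
30. n21.live = true  [terminal]
31. n19.ok = 17  [A.fin + a.ok + 28]
32. n13.ok = 18  [A₂.ok + 1]
33. n12.ok = 3  [A₁.ok * 2 - 33]
34. n1.ok = 24  [A₁.ok + A₀.fin + 15]
35. n0.wid = false  [S.tag == S.key]

17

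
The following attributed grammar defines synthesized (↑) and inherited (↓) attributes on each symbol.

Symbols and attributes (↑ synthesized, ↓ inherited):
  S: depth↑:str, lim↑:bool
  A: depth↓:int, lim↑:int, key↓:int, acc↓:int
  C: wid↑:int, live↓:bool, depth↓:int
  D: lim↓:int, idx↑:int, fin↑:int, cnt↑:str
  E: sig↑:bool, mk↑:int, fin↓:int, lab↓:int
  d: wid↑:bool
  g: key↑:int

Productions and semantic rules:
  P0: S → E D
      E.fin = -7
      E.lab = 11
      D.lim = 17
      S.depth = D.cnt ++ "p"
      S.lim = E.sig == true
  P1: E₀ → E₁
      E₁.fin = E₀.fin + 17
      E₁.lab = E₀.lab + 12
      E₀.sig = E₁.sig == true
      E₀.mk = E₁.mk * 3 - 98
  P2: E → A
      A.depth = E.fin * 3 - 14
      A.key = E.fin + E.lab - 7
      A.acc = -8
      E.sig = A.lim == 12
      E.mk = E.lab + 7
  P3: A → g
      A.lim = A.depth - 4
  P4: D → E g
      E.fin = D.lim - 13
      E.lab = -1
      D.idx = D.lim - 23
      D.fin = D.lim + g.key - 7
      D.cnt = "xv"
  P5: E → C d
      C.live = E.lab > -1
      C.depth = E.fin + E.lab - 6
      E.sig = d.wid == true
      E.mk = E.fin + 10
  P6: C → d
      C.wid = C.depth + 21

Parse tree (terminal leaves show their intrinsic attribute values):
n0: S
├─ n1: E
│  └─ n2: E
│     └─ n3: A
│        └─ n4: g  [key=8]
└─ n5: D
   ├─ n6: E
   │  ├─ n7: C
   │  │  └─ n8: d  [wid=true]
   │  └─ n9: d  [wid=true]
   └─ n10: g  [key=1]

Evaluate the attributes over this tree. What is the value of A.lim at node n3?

12

1. n1.fin = -7  [-7]
2. n1.lab = 11  [11]
3. n2.fin = 10  [E₀.fin + 17]
4. n2.lab = 23  [E₀.lab + 12]
5. n3.depth = 16  [E.fin * 3 - 14]
6. n3.key = 26  [E.fin + E.lab - 7]
7. n3.acc = -8  [-8]
8. n4.key = 8  [terminal]
9. n3.lim = 12  [A.depth - 4]
10. n2.sig = true  [A.lim == 12]
11. n2.mk = 30  [E.lab + 7]
12. n1.sig = true  [E₁.sig == true]
13. n1.mk = -8  [E₁.mk * 3 - 98]
14. n5.lim = 17  [17]
15. n6.fin = 4  [D.lim - 13]
16. n6.lab = -1  [-1]
17. n7.live = false  [E.lab > -1]
18. n7.depth = -3  [E.fin + E.lab - 6]
19. n8.wid = true  [terminal]
20. n7.wid = 18  [C.depth + 21]
21. n9.wid = true  [terminal]
22. n6.sig = true  [d.wid == true]
23. n6.mk = 14  [E.fin + 10]
24. n10.key = 1  [terminal]
25. n5.idx = -6  [D.lim - 23]
26. n5.fin = 11  [D.lim + g.key - 7]
27. n5.cnt = "xv"  ["xv"]
28. n0.depth = "xvp"  [D.cnt ++ "p"]
29. n0.lim = true  [E.sig == true]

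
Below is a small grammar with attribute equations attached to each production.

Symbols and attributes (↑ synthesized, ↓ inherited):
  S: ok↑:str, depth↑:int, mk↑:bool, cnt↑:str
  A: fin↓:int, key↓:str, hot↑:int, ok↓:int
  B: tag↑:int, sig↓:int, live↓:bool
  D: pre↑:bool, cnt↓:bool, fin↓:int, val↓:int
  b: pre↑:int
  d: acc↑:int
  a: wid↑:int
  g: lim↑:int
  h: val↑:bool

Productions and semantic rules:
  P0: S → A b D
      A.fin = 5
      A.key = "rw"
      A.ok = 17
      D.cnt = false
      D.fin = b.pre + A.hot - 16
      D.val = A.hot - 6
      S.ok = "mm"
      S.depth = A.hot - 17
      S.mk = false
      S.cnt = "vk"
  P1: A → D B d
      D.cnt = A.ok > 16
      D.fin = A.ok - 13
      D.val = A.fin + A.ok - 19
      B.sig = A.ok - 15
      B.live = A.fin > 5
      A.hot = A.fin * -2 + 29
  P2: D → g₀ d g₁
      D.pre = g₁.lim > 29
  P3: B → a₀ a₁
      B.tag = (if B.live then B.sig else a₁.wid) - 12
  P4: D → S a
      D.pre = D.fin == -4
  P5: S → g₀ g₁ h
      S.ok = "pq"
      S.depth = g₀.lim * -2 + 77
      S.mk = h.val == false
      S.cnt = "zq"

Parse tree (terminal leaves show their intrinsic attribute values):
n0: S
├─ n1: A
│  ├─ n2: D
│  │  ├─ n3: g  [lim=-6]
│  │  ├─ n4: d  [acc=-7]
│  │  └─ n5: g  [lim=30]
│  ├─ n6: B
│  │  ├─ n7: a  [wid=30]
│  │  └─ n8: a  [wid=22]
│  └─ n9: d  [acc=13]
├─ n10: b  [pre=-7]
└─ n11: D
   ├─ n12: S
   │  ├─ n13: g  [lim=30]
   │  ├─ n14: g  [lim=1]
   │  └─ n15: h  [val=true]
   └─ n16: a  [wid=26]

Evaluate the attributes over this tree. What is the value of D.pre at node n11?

true

1. n1.fin = 5  [5]
2. n1.key = "rw"  ["rw"]
3. n1.ok = 17  [17]
4. n2.cnt = true  [A.ok > 16]
5. n2.fin = 4  [A.ok - 13]
6. n2.val = 3  [A.fin + A.ok - 19]
7. n3.lim = -6  [terminal]
8. n4.acc = -7  [terminal]
9. n5.lim = 30  [terminal]
10. n2.pre = true  [g₁.lim > 29]
11. n6.sig = 2  [A.ok - 15]
12. n6.live = false  [A.fin > 5]
13. n7.wid = 30  [terminal]
14. n8.wid = 22  [terminal]
15. n6.tag = 10  [(if B.live then B.sig else a₁.wid) - 12]
16. n9.acc = 13  [terminal]
17. n1.hot = 19  [A.fin * -2 + 29]
18. n10.pre = -7  [terminal]
19. n11.cnt = false  [false]
20. n11.fin = -4  [b.pre + A.hot - 16]
21. n11.val = 13  [A.hot - 6]
22. n13.lim = 30  [terminal]
23. n14.lim = 1  [terminal]
24. n15.val = true  [terminal]
25. n12.ok = "pq"  ["pq"]
26. n12.depth = 17  [g₀.lim * -2 + 77]
27. n12.mk = false  [h.val == false]
28. n12.cnt = "zq"  ["zq"]
29. n16.wid = 26  [terminal]
30. n11.pre = true  [D.fin == -4]
31. n0.ok = "mm"  ["mm"]
32. n0.depth = 2  [A.hot - 17]
33. n0.mk = false  [false]
34. n0.cnt = "vk"  ["vk"]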